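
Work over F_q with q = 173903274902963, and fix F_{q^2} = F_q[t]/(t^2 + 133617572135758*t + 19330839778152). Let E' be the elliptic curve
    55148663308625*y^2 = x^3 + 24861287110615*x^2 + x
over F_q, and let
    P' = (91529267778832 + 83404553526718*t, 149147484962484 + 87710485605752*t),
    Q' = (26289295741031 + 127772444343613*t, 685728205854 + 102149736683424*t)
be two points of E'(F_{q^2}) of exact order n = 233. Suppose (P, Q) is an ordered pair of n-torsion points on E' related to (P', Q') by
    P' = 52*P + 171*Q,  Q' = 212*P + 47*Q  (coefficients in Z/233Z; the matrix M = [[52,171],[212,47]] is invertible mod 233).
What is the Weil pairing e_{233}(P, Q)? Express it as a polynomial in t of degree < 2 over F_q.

Alternating bilinearity on E[233] (values in mu_{233} in F_{173903274902963^2}) gives e(P',Q') = e(P,Q)^det(M).
So e_{233}(P,Q) = e_{233}(P',Q')^{81}, since 210*81 = 1 mod 233.
Set x_W=40498224778937*u+79380289780677, y_W=40498224778937*v; then E': y_W^2=x_W^3+70162249737309*x_W+7540421284829.
8-bit Miller (11101001) on E'/F_{173903274902963} with a'=70162249737309, b'=7540421284829: accumulate tangent/chord ratios at Q'+S and P'+S'.
e_{233}(P',Q') = 140840671112990 + 91524351890123*t.
Raise to 81: e(P,Q) = 14063082800871 + 59082424770410*t in mu_{233}.

14063082800871 + 59082424770410*t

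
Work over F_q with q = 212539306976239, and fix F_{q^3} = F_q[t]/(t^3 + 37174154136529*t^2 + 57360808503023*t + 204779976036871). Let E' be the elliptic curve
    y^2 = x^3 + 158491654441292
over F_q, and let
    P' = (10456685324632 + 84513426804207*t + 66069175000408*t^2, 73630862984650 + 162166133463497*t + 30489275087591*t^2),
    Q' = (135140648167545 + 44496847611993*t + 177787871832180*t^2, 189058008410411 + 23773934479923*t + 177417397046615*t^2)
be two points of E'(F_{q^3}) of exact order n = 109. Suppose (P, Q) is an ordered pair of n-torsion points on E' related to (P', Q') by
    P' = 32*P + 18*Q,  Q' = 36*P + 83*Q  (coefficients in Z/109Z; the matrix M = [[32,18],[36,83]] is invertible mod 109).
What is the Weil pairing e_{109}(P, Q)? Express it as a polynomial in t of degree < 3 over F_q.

Since e_{109}(P,P)=e_{109}(Q,Q)=1 and e_{109}(Q,P)=e_{109}(P,Q)^{-1}, expanding e_{109}(32*P + 18*Q,36*P + 83*Q) leaves e(P,Q)^det(M).
det(M) mod 109 = 46; its inverse in (Z/109)^* is 64 (check: 46*64 mod 109 = 1).
Miller loop for e_{109} over F_{212539306976239^3}: bits of 109 = 1101101; 6 double steps + 4 add steps, l/v at each.
The quotient is 170070242436353 + 100134844106026*t + 55730414696976*t^2.
Thus e_{109}(P,Q) = 17581716762103 + 20584193202310*t + 170931040988615*t^2.

17581716762103 + 20584193202310*t + 170931040988615*t^2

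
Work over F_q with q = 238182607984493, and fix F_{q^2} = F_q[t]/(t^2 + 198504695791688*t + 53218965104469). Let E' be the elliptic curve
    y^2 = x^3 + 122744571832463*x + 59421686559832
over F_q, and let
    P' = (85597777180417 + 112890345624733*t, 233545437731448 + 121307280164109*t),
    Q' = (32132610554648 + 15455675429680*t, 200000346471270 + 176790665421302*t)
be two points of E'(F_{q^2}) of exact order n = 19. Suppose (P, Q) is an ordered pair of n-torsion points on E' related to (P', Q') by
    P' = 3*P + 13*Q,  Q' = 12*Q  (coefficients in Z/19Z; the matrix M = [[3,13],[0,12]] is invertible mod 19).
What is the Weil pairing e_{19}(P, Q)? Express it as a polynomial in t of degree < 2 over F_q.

175581184891450 + 190069874353499*t

The 19-Weil pairing on E[19] over F_{238182607984493} is alternating-bilinear: e_{19}(P',Q') = e_{19}(P,Q)^det(M).
Hence e(P,Q) = e(P',Q')^{9} where 9 = 17^{-1} mod 19.
Run Miller on y^2=x^3+122744571832463*x+59421686559832 over F_{238182607984493}: ladder 10011 (5 bits); e = f_P(D_Q)/f_Q(D_P).
Result: e(P',Q') = 37982722536349 + 153510153156099*t.
Thus e_{19}(P,Q) = 175581184891450 + 190069874353499*t.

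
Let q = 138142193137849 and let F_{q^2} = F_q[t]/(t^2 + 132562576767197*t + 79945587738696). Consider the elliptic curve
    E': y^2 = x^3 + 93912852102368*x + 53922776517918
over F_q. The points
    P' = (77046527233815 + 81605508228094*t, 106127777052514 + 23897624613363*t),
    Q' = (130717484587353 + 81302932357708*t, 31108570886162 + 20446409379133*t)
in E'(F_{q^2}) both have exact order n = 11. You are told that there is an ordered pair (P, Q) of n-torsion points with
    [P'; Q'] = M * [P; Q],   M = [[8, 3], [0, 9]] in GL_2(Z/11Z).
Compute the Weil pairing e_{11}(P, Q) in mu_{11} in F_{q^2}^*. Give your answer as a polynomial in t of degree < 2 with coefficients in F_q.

121594913753338 + 92012477665152*t

The 11-Weil pairing on E[11] over F_{138142193137849} is alternating-bilinear: e_{11}(P',Q') = e_{11}(P,Q)^det(M).
So e_{11}(P,Q) = e_{11}(P',Q')^{2}, since 6*2 = 1 mod 11.
4-bit Miller (1011) on E'/F_{138142193137849} with a'=93912852102368, b'=53922776517918: accumulate tangent/chord ratios at Q'+S and P'+S'.
Miller gives e_{11}(P',Q') = 52424707831884 + 61955622378993*t in F_{138142193137849^2}.
Thus e_{11}(P,Q) = 121594913753338 + 92012477665152*t.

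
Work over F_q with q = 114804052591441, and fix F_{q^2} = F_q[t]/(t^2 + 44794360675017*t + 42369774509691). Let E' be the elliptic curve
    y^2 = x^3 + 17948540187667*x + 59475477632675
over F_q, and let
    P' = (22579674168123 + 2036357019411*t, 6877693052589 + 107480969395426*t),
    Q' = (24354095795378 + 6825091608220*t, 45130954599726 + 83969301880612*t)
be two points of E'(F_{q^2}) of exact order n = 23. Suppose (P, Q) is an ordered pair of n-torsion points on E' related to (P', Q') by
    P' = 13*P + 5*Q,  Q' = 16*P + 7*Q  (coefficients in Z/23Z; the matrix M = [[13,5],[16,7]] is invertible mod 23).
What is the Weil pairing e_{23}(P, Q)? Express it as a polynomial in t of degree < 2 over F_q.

60381008863440 + 14140646377234*t

e_{23}(aP+bQ,cP+dQ) = e_{23}(P,Q)^(ad-bc); with (a,b,c,d)=(13,5,16,7) this gives the det-23 law.
13*7 - 5*16 = 11; reduced mod 23: det = 11, inverse 21.
Build f_{23,P'} and f_{23,Q'} via the 5-bit ladder of 23=10111_2; evaluate at shifted divisors; quotient in F_{114804052591441^2}.
The quotient is 91272404320546 + 3756136994915*t.
Thus e_{23}(P,Q) = 60381008863440 + 14140646377234*t.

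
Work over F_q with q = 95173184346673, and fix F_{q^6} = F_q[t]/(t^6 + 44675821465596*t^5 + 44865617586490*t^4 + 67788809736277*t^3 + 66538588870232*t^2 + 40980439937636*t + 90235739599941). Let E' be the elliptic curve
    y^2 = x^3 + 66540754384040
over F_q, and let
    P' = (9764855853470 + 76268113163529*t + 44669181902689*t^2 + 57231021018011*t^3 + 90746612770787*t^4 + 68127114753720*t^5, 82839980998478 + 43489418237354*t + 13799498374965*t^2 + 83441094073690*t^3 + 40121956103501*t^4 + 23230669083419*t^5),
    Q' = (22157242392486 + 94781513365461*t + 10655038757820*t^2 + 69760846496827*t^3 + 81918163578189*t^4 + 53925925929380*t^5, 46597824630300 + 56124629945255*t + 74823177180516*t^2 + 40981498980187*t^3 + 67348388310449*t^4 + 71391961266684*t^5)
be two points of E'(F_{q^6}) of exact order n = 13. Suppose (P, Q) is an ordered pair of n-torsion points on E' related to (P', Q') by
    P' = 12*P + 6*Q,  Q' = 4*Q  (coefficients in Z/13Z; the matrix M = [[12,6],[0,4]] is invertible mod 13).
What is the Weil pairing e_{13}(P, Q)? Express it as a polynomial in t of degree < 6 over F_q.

23495388797022 + 75293962217269*t + 11199016954923*t^2 + 5502619955069*t^3 + 82963620825768*t^4 + 6115528306586*t^5

Under M = [[12,6],[0,4]] in GL_2(Z/13), e_{13}(P',Q') = e_{13}(P,Q)^(12*4-6*0 mod 13).
det M = 12*4 - 6*0 = 48 = 9 (mod 13); 9^{-1} = 3 (mod 13).
4-bit Miller (1101) on E'/F_{95173184346673} with a'=0, b'=66540754384040: accumulate tangent/chord ratios at Q'+S and P'+S'.
The quotient is 26933488044485 + 81702860077404*t + 39426451175468*t^2 + 58961451783281*t^3 + 2634661575921*t^4 + 16604372086050*t^5.
Finally e_{13}(P,Q) = 23495388797022 + 75293962217269*t + 11199016954923*t^2 + 5502619955069*t^3 + 82963620825768*t^4 + 6115528306586*t^5.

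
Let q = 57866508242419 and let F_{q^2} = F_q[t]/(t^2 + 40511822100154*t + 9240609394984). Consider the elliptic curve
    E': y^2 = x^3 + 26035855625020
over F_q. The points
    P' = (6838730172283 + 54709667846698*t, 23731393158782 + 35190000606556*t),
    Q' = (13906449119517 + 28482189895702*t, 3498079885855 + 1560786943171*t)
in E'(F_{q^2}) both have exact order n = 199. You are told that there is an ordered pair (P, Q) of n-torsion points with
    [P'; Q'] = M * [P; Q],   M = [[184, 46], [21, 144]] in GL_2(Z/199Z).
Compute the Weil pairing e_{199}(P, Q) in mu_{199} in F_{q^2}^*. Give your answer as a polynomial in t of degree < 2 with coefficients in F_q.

43040826419580 + 50122221243552*t

e_{199}(aP+bQ,cP+dQ) = e_{199}(P,Q)^(ad-bc); with (a,b,c,d)=(184,46,21,144) this gives the det-199 law.
So e_{199}(P,Q) = e_{199}(P',Q')^{175}, since 58*175 = 1 mod 199.
Run Miller on y^2=x^3+26035855625020 over F_{57866508242419}: ladder 11000111 (8 bits); e = f_P(D_Q)/f_Q(D_P).
Miller gives e_{199}(P',Q') = 34525355133683 + 17715979745377*t in F_{57866508242419^2}.
e_{199}(P,Q) = (34525355133683 + 17715979745377*t)^{175} = 43040826419580 + 50122221243552*t.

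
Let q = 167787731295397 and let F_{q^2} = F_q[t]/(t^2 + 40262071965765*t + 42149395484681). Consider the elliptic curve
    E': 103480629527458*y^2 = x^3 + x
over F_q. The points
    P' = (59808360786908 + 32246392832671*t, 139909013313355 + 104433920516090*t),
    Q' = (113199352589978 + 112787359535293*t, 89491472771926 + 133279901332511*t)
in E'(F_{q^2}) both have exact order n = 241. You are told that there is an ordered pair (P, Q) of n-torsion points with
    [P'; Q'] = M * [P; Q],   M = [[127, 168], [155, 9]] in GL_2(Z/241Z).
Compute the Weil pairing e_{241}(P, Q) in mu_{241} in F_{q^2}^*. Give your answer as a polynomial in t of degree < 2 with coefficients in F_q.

161405826409743 + 163773237789698*t

The 241-Weil pairing on E[241] over F_{167787731295397} is alternating-bilinear: e_{241}(P',Q') = e_{241}(P,Q)^det(M).
127*9 - 168*155 = -24897; reduced mod 241: det = 167, inverse 127.
Montgomery->Weierstrass: x_W = 27558079234745*x, y_W=27558079234745*y on F_{167787731295397}; lands on y^2=x^3+128868209132327*x.
Build f_{241,P'} and f_{241,Q'} via the 8-bit ladder of 241=11110001_2; evaluate at shifted divisors; quotient in F_{167787731295397^2}.
So e_{241}(P',Q') = 114071749047613 + 114589178244340*t.
Finally e_{241}(P,Q) = 161405826409743 + 163773237789698*t.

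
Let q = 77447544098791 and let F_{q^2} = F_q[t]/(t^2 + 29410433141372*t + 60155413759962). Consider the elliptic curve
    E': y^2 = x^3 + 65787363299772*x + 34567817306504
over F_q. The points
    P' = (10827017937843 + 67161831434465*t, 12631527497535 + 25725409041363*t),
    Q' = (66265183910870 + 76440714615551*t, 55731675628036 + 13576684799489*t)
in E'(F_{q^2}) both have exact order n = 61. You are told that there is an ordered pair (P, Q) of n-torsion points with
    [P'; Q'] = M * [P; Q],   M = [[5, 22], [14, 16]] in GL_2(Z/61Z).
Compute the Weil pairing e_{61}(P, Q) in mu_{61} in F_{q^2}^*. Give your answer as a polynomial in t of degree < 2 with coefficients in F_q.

The 61-Weil pairing on E[61] over F_{77447544098791} is alternating-bilinear: e_{61}(P',Q') = e_{61}(P,Q)^det(M).
5*16 - 22*14 = -228; reduced mod 61: det = 16, inverse 42.
Build f_{61,P'} and f_{61,Q'} via the 6-bit ladder of 61=111101_2; evaluate at shifted divisors; quotient in F_{77447544098791^2}.
Miller gives e_{61}(P',Q') = 64591696593852 + 12246981752000*t in F_{77447544098791^2}.
Thus e_{61}(P,Q) = 38705982156766 + 31123217473523*t.

38705982156766 + 31123217473523*t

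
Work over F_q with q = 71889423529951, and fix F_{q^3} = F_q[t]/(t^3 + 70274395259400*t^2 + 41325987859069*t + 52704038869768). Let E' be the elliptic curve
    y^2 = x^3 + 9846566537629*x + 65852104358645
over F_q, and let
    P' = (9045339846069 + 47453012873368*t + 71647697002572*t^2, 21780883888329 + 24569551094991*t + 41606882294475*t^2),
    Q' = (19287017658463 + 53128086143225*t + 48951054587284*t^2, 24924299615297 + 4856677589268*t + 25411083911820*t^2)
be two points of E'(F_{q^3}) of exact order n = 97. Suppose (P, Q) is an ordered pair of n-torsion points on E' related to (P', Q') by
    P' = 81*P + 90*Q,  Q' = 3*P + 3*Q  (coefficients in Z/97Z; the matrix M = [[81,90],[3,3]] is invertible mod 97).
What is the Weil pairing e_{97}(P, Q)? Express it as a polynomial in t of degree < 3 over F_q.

31552558789086 + 32239446523533*t + 42985216309890*t^2

Alternating bilinearity on E[97] (values in mu_{97} in F_{71889423529951^3}) gives e(P',Q') = e(P,Q)^det(M).
det(M) mod 97 = 70; its inverse in (Z/97)^* is 79 (check: 70*79 mod 97 = 1).
Double-and-add over 1100001: 7-1 doublings, 3-1 additions; each step l_{T,T}/v_{2T} or l_{T,P'}/v at Q'+S for random S.
So e_{97}(P',Q') = 7993701897393 + 52415499112950*t + 69463840675673*t^2.
Finally e_{97}(P,Q) = 31552558789086 + 32239446523533*t + 42985216309890*t^2.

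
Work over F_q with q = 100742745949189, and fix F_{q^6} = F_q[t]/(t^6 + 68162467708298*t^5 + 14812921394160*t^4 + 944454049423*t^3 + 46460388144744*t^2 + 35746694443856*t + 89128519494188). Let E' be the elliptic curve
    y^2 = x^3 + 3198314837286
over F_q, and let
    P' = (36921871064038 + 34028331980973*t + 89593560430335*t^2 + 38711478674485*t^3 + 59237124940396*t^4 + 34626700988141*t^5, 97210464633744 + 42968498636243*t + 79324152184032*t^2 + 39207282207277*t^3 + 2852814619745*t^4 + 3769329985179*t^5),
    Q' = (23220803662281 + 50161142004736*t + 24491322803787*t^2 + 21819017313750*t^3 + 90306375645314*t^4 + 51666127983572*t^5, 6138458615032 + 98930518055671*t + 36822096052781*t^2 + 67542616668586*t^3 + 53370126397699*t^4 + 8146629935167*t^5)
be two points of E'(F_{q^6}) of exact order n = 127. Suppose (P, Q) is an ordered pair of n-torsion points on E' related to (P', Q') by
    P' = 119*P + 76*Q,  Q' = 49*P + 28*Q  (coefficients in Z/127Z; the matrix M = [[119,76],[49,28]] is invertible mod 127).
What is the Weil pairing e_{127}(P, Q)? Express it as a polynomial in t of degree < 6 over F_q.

35256394434001 + 93256319609643*t + 86591137514073*t^2 + 35463364161546*t^3 + 84094056155953*t^4 + 66018932700812*t^5

Since e_{127}(P,P)=e_{127}(Q,Q)=1 and e_{127}(Q,P)=e_{127}(P,Q)^{-1}, expanding e_{127}(119*P + 76*Q,49*P + 28*Q) leaves e(P,Q)^det(M).
det(M) mod 127 = 116; its inverse in (Z/127)^* is 23 (check: 116*23 mod 127 = 1).
7-bit Miller (1111111) on E'/F_{100742745949189} with a'=0, b'=3198314837286: accumulate tangent/chord ratios at Q'+S and P'+S'.
The quotient is 23620805021562 + 28879489327265*t + 33868294609647*t^2 + 64982718914548*t^3 + 50858669513503*t^4 + 35324777935893*t^5.
(23620805021562 + 28879489327265*t + 33868294609647*t^2 + 64982718914548*t^3 + 50858669513503*t^4 + 35324777935893*t^5)^{23} mod (100742745949189,f) = 35256394434001 + 93256319609643*t + 86591137514073*t^2 + 35463364161546*t^3 + 84094056155953*t^4 + 66018932700812*t^5.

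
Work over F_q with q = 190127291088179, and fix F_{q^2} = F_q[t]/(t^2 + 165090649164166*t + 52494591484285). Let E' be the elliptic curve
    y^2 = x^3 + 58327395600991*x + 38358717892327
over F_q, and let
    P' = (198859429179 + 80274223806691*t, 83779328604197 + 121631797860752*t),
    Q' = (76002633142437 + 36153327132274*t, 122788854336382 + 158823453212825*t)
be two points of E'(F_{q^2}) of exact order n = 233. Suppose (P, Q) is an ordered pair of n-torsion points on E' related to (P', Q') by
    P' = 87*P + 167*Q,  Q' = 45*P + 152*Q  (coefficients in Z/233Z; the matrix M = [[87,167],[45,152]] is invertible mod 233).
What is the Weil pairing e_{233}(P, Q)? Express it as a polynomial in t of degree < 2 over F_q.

Since e_{233}(P,P)=e_{233}(Q,Q)=1 and e_{233}(Q,P)=e_{233}(P,Q)^{-1}, expanding e_{233}(87*P + 167*Q,45*P + 152*Q) leaves e(P,Q)^det(M).
So e_{233}(P,Q) = e_{233}(P',Q')^{2}, since 117*2 = 1 mod 233.
Build f_{233,P'} and f_{233,Q'} via the 8-bit ladder of 233=11101001_2; evaluate at shifted divisors; quotient in F_{190127291088179^2}.
Miller gives e_{233}(P',Q') = 12968648923066 + 28455104021735*t in F_{190127291088179^2}.
Thus e_{233}(P,Q) = 153312419065551 + 52565928990961*t.

153312419065551 + 52565928990961*t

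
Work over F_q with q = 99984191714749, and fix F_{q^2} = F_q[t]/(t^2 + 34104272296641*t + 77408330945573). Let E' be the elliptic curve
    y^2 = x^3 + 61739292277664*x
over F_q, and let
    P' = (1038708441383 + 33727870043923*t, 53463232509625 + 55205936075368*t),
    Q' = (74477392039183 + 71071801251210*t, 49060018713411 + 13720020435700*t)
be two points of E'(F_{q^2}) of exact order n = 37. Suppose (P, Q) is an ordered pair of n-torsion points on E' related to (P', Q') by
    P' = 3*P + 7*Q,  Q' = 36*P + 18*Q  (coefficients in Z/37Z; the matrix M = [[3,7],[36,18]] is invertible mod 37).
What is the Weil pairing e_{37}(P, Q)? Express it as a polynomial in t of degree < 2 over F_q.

Under M = [[3,7],[36,18]] in GL_2(Z/37), e_{37}(P',Q') = e_{37}(P,Q)^(3*18-7*36 mod 37).
So e_{37}(P,Q) = e_{37}(P',Q')^{17}, since 24*17 = 1 mod 37.
Run Miller on y^2=x^3+61739292277664*x over F_{99984191714749}: ladder 100101 (6 bits); e = f_P(D_Q)/f_Q(D_P).
e_{37}(P',Q') = 22635339544686 + 92073818869364*t.
Thus e_{37}(P,Q) = 71312371625225 + 86097779120053*t.

71312371625225 + 86097779120053*t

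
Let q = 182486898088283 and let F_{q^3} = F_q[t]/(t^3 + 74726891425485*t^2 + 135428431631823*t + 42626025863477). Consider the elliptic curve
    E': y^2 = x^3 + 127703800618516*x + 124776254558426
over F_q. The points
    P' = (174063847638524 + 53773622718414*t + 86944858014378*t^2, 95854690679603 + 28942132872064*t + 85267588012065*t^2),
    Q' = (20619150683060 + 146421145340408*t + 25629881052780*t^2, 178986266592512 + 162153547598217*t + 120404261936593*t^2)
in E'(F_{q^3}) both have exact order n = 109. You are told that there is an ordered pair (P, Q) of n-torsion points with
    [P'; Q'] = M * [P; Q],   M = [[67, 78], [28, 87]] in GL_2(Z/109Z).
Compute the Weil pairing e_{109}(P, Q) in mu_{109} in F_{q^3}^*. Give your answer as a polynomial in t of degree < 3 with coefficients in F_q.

Under M = [[67,78],[28,87]] in GL_2(Z/109), e_{109}(P',Q') = e_{109}(P,Q)^(67*87-78*28 mod 109).
Inverting 48 mod 109: 25. Thus e_{109}(P,Q) = e(P',Q')^{25}.
Miller loop for e_{109} over F_{182486898088283^3}: bits of 109 = 1101101; 6 double steps + 4 add steps, l/v at each.
Result: e(P',Q') = 102337680721554 + 176331134890333*t + 163099797748290*t^2.
Finally e_{109}(P,Q) = 143594575288719 + 35802103959137*t + 84064016323037*t^2.

143594575288719 + 35802103959137*t + 84064016323037*t^2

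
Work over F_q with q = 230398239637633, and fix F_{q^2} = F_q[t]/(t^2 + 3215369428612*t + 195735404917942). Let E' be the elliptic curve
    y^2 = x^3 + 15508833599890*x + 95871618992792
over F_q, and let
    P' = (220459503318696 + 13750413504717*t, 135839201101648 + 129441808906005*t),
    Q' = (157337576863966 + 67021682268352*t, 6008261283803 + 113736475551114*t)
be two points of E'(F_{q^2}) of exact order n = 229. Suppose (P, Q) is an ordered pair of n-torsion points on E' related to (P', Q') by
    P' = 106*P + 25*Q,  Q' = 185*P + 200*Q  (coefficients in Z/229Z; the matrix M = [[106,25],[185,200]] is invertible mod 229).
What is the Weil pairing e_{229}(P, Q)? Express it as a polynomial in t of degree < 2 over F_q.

e_{229} is bilinear + alternating on E[229], so e_{229}(106*P + 25*Q, 185*P + 200*Q) = e_{229}(P,Q)^(106*200-25*185).
Hence e(P,Q) = e(P',Q')^{179} where 179 = 87^{-1} mod 229.
Run Miller on y^2=x^3+15508833599890*x+95871618992792 over F_{230398239637633}: ladder 11100101 (8 bits); e = f_P(D_Q)/f_Q(D_P).
e_{229}(P',Q') = 199024191837369 + 90607483044574*t.
Thus e_{229}(P,Q) = 64490511460036 + 84392321527034*t.

64490511460036 + 84392321527034*t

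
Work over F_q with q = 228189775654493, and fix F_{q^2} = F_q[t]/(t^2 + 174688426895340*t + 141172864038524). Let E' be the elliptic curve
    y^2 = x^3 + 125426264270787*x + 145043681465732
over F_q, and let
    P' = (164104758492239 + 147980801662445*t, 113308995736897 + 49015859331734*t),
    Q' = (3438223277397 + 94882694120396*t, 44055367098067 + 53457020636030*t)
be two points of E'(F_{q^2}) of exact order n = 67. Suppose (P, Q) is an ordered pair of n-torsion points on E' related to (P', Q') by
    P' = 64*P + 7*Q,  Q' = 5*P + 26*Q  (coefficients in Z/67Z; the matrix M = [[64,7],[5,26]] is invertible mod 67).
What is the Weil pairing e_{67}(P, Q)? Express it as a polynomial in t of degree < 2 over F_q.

e_{67} is bilinear + alternating on E[67], so e_{67}(64*P + 7*Q, 5*P + 26*Q) = e_{67}(P,Q)^(64*26-7*5).
det(M) mod 67 = 21; its inverse in (Z/67)^* is 16 (check: 21*16 mod 67 = 1).
Double-and-add over 1000011: 7-1 doublings, 3-1 additions; each step l_{T,T}/v_{2T} or l_{T,P'}/v at Q'+S for random S.
Result: e(P',Q') = 111129953111435 + 196942157242985*t.
Finally e_{67}(P,Q) = 63989460442055 + 41440750181153*t.

63989460442055 + 41440750181153*t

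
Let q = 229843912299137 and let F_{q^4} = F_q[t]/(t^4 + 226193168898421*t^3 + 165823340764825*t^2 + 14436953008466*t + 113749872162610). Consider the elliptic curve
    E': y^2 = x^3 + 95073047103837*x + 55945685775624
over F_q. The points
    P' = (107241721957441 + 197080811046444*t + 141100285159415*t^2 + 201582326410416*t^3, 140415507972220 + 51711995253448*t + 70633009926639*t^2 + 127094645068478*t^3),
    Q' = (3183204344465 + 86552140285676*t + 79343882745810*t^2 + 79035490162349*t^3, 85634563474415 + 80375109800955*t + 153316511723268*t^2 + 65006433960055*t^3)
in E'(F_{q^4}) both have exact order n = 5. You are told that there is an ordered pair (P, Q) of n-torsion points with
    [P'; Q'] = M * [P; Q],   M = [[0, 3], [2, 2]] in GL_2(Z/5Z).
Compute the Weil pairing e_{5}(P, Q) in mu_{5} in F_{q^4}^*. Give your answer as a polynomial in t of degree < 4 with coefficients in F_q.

116404352285116 + 167640086187816*t + 209970166548801*t^2 + 105312084058238*t^3

e_{5}(aP+bQ,cP+dQ) = e_{5}(P,Q)^(ad-bc); with (a,b,c,d)=(0,3,2,2) this gives the det-5 law.
det M = 0*2 - 3*2 = -6 = 4 (mod 5); 4^{-1} = 4 (mod 5).
Miller loop for e_{5} over F_{229843912299137^4}: bits of 5 = 101; 2 double steps + 1 add steps, l/v at each.
So e_{5}(P',Q') = 126501966204785 + 185299724934443*t + 198221724358324*t^2 + 3815209860950*t^3.
Raise to 4: e(P,Q) = 116404352285116 + 167640086187816*t + 209970166548801*t^2 + 105312084058238*t^3 in mu_{5}.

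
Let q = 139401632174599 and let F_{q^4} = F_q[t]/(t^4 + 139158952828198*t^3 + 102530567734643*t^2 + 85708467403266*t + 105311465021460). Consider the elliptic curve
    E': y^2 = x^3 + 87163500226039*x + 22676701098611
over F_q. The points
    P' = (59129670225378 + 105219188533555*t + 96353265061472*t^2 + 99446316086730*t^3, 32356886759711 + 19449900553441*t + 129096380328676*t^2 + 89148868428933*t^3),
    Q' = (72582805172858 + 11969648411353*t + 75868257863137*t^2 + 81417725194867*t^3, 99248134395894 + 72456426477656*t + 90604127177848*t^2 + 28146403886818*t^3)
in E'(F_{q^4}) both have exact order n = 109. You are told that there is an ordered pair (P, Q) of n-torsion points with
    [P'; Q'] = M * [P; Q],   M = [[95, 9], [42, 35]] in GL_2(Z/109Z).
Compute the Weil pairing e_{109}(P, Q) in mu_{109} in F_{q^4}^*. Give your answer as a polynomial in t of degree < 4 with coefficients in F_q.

131919441590680 + 51061583286417*t + 77059592742447*t^2 + 62565597057693*t^3

Alternating bilinearity on E[109] (values in mu_{109} in F_{139401632174599^4}) gives e(P',Q') = e(P,Q)^det(M).
det M = 95*35 - 9*42 = 2947 = 4 (mod 109); 4^{-1} = 82 (mod 109).
Build f_{109,P'} and f_{109,Q'} via the 7-bit ladder of 109=1101101_2; evaluate at shifted divisors; quotient in F_{139401632174599^4}.
Miller gives e_{109}(P',Q') = 19273812848844 + 125037866893884*t + 37196949895373*t^2 + 137080152461514*t^3 in F_{139401632174599^4}.
Raise to 82: e(P,Q) = 131919441590680 + 51061583286417*t + 77059592742447*t^2 + 62565597057693*t^3 in mu_{109}.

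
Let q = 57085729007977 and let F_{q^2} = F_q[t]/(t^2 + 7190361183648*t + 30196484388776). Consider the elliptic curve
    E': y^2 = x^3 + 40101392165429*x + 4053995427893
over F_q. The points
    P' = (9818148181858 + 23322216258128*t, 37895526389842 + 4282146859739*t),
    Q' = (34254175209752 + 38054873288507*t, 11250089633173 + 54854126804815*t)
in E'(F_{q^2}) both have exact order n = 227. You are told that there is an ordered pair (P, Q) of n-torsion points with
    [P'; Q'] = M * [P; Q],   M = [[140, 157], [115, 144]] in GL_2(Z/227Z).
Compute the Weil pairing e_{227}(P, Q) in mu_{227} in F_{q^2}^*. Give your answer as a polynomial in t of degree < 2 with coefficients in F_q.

Since e_{227}(P,P)=e_{227}(Q,Q)=1 and e_{227}(Q,P)=e_{227}(P,Q)^{-1}, expanding e_{227}(140*P + 157*Q,115*P + 144*Q) leaves e(P,Q)^det(M).
det(M) mod 227 = 62; its inverse in (Z/227)^* is 11 (check: 62*11 mod 227 = 1).
Build f_{227,P'} and f_{227,Q'} via the 8-bit ladder of 227=11100011_2; evaluate at shifted divisors; quotient in F_{57085729007977^2}.
So e_{227}(P',Q') = 54730862049599 + 53888798146670*t.
e_{227}(P,Q) = (54730862049599 + 53888798146670*t)^{11} = 4223174487391 + 33575903922753*t.

4223174487391 + 33575903922753*t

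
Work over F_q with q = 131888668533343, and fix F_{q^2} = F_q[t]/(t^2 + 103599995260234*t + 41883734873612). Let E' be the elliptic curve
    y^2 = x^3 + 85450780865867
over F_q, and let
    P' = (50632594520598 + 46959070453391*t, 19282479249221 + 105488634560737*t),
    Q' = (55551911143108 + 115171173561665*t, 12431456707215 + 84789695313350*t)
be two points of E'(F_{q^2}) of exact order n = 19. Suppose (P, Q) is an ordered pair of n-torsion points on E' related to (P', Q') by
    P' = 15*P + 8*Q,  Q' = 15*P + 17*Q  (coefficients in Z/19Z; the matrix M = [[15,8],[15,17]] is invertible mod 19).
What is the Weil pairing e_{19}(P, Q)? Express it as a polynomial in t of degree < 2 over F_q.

The 19-Weil pairing on E[19] over F_{131888668533343} is alternating-bilinear: e_{19}(P',Q') = e_{19}(P,Q)^det(M).
Inverting 2 mod 19: 10. Thus e_{19}(P,Q) = e(P',Q')^{10}.
Run Miller on y^2=x^3+85450780865867 over F_{131888668533343}: ladder 10011 (5 bits); e = f_P(D_Q)/f_Q(D_P).
Miller gives e_{19}(P',Q') = 84382123704444 + 20139865768153*t in F_{131888668533343^2}.
Thus e_{19}(P,Q) = 40145756245872 + 125264751826709*t.

40145756245872 + 125264751826709*t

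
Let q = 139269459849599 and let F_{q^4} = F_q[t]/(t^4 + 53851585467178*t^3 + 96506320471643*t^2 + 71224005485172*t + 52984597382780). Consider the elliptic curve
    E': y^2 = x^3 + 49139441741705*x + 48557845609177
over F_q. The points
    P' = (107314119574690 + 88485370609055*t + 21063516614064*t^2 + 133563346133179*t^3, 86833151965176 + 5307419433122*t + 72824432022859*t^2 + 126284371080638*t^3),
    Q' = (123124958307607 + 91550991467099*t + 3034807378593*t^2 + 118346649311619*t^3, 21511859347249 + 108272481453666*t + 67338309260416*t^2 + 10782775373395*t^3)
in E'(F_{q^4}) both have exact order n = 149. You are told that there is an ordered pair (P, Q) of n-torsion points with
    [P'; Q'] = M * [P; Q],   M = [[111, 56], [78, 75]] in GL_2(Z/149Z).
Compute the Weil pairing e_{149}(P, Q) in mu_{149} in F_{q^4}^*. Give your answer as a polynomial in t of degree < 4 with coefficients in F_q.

130761753595054 + 14423657503701*t + 21303528696815*t^2 + 98689657793491*t^3

e_{149}(aP+bQ,cP+dQ) = e_{149}(P,Q)^(ad-bc); with (a,b,c,d)=(111,56,78,75) this gives the det-149 law.
So e_{149}(P,Q) = e_{149}(P',Q')^{79}, since 83*79 = 1 mod 149.
Build f_{149,P'} and f_{149,Q'} via the 8-bit ladder of 149=10010101_2; evaluate at shifted divisors; quotient in F_{139269459849599^4}.
Result: e(P',Q') = 139236433415799 + 85910147849931*t + 30013807778340*t^2 + 52986742375239*t^3.
Raise to 79: e(P,Q) = 130761753595054 + 14423657503701*t + 21303528696815*t^2 + 98689657793491*t^3 in mu_{149}.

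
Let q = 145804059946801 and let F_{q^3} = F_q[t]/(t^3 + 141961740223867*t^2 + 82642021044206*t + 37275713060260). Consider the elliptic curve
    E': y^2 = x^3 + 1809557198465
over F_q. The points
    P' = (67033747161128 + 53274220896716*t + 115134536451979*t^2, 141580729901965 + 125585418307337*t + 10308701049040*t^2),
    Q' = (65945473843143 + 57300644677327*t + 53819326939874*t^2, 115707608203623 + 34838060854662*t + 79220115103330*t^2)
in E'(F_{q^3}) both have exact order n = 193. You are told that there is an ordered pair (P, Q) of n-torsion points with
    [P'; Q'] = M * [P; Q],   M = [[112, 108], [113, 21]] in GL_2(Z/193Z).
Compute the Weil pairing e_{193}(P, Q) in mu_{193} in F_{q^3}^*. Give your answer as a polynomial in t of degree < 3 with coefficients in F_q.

Under M = [[112,108],[113,21]] in GL_2(Z/193), e_{193}(P',Q') = e_{193}(P,Q)^(112*21-108*113 mod 193).
112*21 - 108*113 = -9852; reduced mod 193: det = 184, inverse 150.
Run Miller on y^2=x^3+1809557198465 over F_{145804059946801}: ladder 11000001 (8 bits); e = f_P(D_Q)/f_Q(D_P).
e_{193}(P',Q') = 116160265614550 + 1960363885462*t + 94944455916909*t^2.
(116160265614550 + 1960363885462*t + 94944455916909*t^2)^{150} mod (145804059946801,f) = 46265938894597 + 45421103023603*t + 9801121892355*t^2.

46265938894597 + 45421103023603*t + 9801121892355*t^2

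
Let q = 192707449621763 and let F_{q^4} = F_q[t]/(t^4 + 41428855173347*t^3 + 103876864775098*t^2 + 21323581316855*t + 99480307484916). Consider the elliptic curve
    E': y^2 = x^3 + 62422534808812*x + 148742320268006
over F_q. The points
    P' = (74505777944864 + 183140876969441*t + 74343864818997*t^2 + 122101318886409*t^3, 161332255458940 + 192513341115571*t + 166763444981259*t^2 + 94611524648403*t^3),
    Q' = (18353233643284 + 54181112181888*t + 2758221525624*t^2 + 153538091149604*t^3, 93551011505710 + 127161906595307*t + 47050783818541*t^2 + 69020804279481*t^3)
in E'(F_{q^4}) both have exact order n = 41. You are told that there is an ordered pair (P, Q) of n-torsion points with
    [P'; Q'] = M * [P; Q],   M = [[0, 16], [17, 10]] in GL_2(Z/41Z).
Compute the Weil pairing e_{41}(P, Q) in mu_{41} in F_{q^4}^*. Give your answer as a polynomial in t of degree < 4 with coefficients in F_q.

169881666093698 + 78995262895354*t + 188988297225786*t^2 + 40312470931157*t^3

The 41-Weil pairing on E[41] over F_{192707449621763} is alternating-bilinear: e_{41}(P',Q') = e_{41}(P,Q)^det(M).
det M = 0*10 - 16*17 = -272 = 15 (mod 41); 15^{-1} = 11 (mod 41).
Double-and-add over 101001: 6-1 doublings, 3-1 additions; each step l_{T,T}/v_{2T} or l_{T,P'}/v at Q'+S for random S.
The quotient is 170694016494521 + 126133309734316*t + 14102373910452*t^2 + 178139354381036*t^3.
(170694016494521 + 126133309734316*t + 14102373910452*t^2 + 178139354381036*t^3)^{11} mod (192707449621763,f) = 169881666093698 + 78995262895354*t + 188988297225786*t^2 + 40312470931157*t^3.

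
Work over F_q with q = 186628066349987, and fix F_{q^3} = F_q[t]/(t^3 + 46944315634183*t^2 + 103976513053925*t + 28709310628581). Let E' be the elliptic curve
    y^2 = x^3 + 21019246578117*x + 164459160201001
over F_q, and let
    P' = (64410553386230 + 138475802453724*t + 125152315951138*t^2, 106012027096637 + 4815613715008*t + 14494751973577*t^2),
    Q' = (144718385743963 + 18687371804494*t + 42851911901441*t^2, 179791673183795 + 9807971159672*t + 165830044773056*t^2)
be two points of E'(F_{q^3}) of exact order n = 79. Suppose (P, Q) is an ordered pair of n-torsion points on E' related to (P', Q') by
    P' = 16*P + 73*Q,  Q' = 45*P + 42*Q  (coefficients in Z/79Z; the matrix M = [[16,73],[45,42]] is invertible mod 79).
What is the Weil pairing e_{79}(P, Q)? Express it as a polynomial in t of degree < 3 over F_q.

5997231808915 + 46102548214468*t + 95604729653716*t^2

e_{79}(aP+bQ,cP+dQ) = e_{79}(P,Q)^(ad-bc); with (a,b,c,d)=(16,73,45,42) this gives the det-79 law.
det M = 16*42 - 73*45 = -2613 = 73 (mod 79); 73^{-1} = 13 (mod 79).
Miller loop for e_{79} over F_{186628066349987^3}: bits of 79 = 1001111; 6 double steps + 4 add steps, l/v at each.
f_P(D_Q)/f_Q(D_P) = 2956388103408 + 94537643802209*t + 154709493402941*t^2.
Thus e_{79}(P,Q) = 5997231808915 + 46102548214468*t + 95604729653716*t^2.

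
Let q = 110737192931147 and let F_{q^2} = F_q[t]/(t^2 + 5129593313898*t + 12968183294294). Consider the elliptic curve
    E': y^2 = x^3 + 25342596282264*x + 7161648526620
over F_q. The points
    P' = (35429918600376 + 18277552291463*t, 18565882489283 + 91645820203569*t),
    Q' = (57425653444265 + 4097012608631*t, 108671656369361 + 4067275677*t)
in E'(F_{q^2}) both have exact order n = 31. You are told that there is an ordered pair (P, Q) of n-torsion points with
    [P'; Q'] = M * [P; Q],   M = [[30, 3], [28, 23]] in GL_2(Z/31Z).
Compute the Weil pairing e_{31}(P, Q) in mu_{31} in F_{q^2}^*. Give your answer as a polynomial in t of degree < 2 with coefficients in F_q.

e_{31}(aP+bQ,cP+dQ) = e_{31}(P,Q)^(ad-bc); with (a,b,c,d)=(30,3,28,23) this gives the det-31 law.
Hence e(P,Q) = e(P',Q')^{11} where 11 = 17^{-1} mod 31.
Build f_{31,P'} and f_{31,Q'} via the 5-bit ladder of 31=11111_2; evaluate at shifted divisors; quotient in F_{110737192931147^2}.
So e_{31}(P',Q') = 84207176048453 + 3920641790317*t.
Finally e_{31}(P,Q) = 49377478195554 + 71363370083611*t.

49377478195554 + 71363370083611*t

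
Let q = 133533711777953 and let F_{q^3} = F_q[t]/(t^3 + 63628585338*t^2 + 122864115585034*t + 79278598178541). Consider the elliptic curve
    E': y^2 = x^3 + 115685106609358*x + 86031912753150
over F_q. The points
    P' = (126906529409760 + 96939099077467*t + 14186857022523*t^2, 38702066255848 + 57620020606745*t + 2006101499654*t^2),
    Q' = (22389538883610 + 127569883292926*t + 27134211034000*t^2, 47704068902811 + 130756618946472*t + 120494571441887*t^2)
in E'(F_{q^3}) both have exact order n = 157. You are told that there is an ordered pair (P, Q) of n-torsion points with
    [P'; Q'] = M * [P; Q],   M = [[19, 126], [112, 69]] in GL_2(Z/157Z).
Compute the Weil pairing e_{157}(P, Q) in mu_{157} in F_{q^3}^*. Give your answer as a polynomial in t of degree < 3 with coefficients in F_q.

35304244416916 + 2857787276361*t + 12698757985622*t^2

Alternating bilinearity on E[157] (values in mu_{157} in F_{133533711777953^3}) gives e(P',Q') = e(P,Q)^det(M).
det M = 19*69 - 126*112 = -12801 = 73 (mod 157); 73^{-1} = 114 (mod 157).
Double-and-add over 10011101: 8-1 doublings, 5-1 additions; each step l_{T,T}/v_{2T} or l_{T,P'}/v at Q'+S for random S.
e_{157}(P',Q') = 50497737051387 + 72126438677593*t + 32975241394082*t^2.
e_{157}(P,Q) = (50497737051387 + 72126438677593*t + 32975241394082*t^2)^{114} = 35304244416916 + 2857787276361*t + 12698757985622*t^2.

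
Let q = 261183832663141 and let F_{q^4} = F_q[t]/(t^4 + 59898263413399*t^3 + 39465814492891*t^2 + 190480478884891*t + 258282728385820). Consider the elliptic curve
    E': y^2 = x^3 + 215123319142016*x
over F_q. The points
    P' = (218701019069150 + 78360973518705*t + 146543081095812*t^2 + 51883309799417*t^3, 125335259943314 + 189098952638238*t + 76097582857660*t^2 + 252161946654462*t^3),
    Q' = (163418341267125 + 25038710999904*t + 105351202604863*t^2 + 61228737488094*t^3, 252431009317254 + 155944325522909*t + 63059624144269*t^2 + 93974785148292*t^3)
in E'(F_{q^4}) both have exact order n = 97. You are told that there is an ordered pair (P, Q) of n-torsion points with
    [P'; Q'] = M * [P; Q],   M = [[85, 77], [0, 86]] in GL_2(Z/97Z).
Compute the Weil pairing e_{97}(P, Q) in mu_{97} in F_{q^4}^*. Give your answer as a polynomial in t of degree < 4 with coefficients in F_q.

e_{97} is bilinear + alternating on E[97], so e_{97}(85*P + 77*Q, 86*Q) = e_{97}(P,Q)^(85*86-77*0).
det(M) mod 97 = 35; its inverse in (Z/97)^* is 61 (check: 35*61 mod 97 = 1).
Run Miller on y^2=x^3+215123319142016*x over F_{261183832663141}: ladder 1100001 (7 bits); e = f_P(D_Q)/f_Q(D_P).
So e_{97}(P',Q') = 193126993474662 + 128210562459852*t + 241461396347439*t^2 + 19475672156814*t^3.
Finally e_{97}(P,Q) = 65733837479806 + 104042100835092*t + 210771967129011*t^2 + 259568025359883*t^3.

65733837479806 + 104042100835092*t + 210771967129011*t^2 + 259568025359883*t^3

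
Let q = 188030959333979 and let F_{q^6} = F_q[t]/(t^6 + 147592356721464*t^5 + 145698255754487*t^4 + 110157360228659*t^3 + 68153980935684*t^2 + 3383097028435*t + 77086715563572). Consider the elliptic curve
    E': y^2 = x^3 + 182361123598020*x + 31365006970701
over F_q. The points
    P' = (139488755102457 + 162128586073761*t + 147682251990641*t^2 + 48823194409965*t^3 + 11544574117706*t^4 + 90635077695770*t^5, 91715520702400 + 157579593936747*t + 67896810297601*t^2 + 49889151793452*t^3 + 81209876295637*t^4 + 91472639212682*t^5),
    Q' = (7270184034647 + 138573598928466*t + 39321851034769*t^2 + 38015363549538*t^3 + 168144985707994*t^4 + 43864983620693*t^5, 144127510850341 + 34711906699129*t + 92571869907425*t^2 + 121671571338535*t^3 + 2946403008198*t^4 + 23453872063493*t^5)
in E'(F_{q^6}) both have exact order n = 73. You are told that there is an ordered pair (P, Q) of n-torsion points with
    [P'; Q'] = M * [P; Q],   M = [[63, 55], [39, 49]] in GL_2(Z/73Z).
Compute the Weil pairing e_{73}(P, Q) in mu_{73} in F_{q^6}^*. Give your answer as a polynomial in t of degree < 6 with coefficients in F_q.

48662108906690 + 168166926560582*t + 32144373418113*t^2 + 47548484315039*t^3 + 125317852461669*t^4 + 156273562043482*t^5

Since e_{73}(P,P)=e_{73}(Q,Q)=1 and e_{73}(Q,P)=e_{73}(P,Q)^{-1}, expanding e_{73}(63*P + 55*Q,39*P + 49*Q) leaves e(P,Q)^det(M).
Inverting 66 mod 73: 52. Thus e_{73}(P,Q) = e(P',Q')^{52}.
Run Miller on y^2=x^3+182361123598020*x+31365006970701 over F_{188030959333979}: ladder 1001001 (7 bits); e = f_P(D_Q)/f_Q(D_P).
The quotient is 117097308670060 + 17326914958221*t + 168571693805093*t^2 + 97631996682634*t^3 + 125536394666273*t^4 + 161782734045688*t^5.
Hence e(P,Q) = 48662108906690 + 168166926560582*t + 32144373418113*t^2 + 47548484315039*t^3 + 125317852461669*t^4 + 156273562043482*t^5 in F_{188030959333979^6}^*.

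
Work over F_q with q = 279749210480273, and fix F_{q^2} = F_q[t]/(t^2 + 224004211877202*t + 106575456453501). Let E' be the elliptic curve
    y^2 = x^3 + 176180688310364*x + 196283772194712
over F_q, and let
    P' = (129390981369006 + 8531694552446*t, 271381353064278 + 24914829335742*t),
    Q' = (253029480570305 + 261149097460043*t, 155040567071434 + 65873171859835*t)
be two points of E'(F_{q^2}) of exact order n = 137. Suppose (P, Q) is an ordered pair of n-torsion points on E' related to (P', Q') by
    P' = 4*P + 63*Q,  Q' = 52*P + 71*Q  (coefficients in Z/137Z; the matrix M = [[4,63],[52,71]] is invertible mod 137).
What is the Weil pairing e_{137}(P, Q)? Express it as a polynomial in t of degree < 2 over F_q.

Alternating bilinearity on E[137] (values in mu_{137} in F_{279749210480273^2}) gives e(P',Q') = e(P,Q)^det(M).
Hence e(P,Q) = e(P',Q')^{81} where 81 = 22^{-1} mod 137.
Double-and-add over 10001001: 8-1 doublings, 3-1 additions; each step l_{T,T}/v_{2T} or l_{T,P'}/v at Q'+S for random S.
Miller gives e_{137}(P',Q') = 266268379731581 + 234369142601935*t in F_{279749210480273^2}.
Finally e_{137}(P,Q) = 114835119711827 + 192485817951593*t.

114835119711827 + 192485817951593*t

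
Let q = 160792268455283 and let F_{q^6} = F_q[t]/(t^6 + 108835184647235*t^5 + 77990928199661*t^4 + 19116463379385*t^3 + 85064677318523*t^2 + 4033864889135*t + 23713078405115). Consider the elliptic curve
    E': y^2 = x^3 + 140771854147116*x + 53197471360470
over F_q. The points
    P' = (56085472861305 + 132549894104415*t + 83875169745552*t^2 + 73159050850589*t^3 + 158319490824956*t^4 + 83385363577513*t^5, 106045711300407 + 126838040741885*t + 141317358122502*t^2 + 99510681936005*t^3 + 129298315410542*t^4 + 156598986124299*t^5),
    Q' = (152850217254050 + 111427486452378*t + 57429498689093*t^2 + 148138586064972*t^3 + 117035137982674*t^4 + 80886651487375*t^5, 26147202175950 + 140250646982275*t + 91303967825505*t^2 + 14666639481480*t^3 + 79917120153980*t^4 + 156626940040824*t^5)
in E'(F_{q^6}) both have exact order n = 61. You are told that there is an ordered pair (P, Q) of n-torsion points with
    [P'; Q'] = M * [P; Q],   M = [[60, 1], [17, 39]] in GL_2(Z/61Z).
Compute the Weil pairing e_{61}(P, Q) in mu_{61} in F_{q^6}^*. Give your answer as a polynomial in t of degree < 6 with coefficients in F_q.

903043856443 + 1144320482069*t + 47265079033579*t^2 + 88985452252570*t^3 + 90218699555231*t^4 + 96102769033031*t^5

The 61-Weil pairing on E[61] over F_{160792268455283} is alternating-bilinear: e_{61}(P',Q') = e_{61}(P,Q)^det(M).
det M = 60*39 - 1*17 = 2323 = 5 (mod 61); 5^{-1} = 49 (mod 61).
Double-and-add over 111101: 6-1 doublings, 5-1 additions; each step l_{T,T}/v_{2T} or l_{T,P'}/v at Q'+S for random S.
So e_{61}(P',Q') = 116965853638268 + 92957073637402*t + 156423771240507*t^2 + 138880040663496*t^3 + 139379667316167*t^4 + 89213289601439*t^5.
(116965853638268 + 92957073637402*t + 156423771240507*t^2 + 138880040663496*t^3 + 139379667316167*t^4 + 89213289601439*t^5)^{49} mod (160792268455283,f) = 903043856443 + 1144320482069*t + 47265079033579*t^2 + 88985452252570*t^3 + 90218699555231*t^4 + 96102769033031*t^5.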